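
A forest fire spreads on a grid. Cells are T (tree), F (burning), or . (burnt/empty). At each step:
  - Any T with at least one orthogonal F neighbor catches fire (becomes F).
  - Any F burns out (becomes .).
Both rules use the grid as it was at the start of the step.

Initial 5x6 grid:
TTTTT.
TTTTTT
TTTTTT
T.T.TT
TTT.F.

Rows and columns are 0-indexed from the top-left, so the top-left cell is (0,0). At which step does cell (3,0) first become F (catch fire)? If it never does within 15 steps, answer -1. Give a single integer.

Step 1: cell (3,0)='T' (+1 fires, +1 burnt)
Step 2: cell (3,0)='T' (+2 fires, +1 burnt)
Step 3: cell (3,0)='T' (+3 fires, +2 burnt)
Step 4: cell (3,0)='T' (+4 fires, +3 burnt)
Step 5: cell (3,0)='T' (+4 fires, +4 burnt)
Step 6: cell (3,0)='T' (+4 fires, +4 burnt)
Step 7: cell (3,0)='F' (+4 fires, +4 burnt)
  -> target ignites at step 7
Step 8: cell (3,0)='.' (+2 fires, +4 burnt)
Step 9: cell (3,0)='.' (+0 fires, +2 burnt)
  fire out at step 9

7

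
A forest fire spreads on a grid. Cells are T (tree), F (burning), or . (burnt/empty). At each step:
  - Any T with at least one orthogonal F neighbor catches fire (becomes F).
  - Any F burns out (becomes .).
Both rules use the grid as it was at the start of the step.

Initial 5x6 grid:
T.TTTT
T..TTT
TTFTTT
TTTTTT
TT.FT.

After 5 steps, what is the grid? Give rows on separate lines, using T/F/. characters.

Step 1: 5 trees catch fire, 2 burn out
  T.TTTT
  T..TTT
  TF.FTT
  TTFFTT
  TT..F.
Step 2: 5 trees catch fire, 5 burn out
  T.TTTT
  T..FTT
  F...FT
  TF..FT
  TT....
Step 3: 7 trees catch fire, 5 burn out
  T.TFTT
  F...FT
  .....F
  F....F
  TF....
Step 4: 5 trees catch fire, 7 burn out
  F.F.FT
  .....F
  ......
  ......
  F.....
Step 5: 1 trees catch fire, 5 burn out
  .....F
  ......
  ......
  ......
  ......

.....F
......
......
......
......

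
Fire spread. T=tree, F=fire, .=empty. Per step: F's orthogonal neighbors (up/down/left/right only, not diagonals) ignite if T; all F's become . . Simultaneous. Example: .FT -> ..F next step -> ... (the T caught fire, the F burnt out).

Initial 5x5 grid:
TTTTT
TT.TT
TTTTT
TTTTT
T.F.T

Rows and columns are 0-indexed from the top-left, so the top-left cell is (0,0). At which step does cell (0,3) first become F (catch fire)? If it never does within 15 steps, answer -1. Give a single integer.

Step 1: cell (0,3)='T' (+1 fires, +1 burnt)
Step 2: cell (0,3)='T' (+3 fires, +1 burnt)
Step 3: cell (0,3)='T' (+4 fires, +3 burnt)
Step 4: cell (0,3)='T' (+6 fires, +4 burnt)
Step 5: cell (0,3)='F' (+4 fires, +6 burnt)
  -> target ignites at step 5
Step 6: cell (0,3)='.' (+3 fires, +4 burnt)
Step 7: cell (0,3)='.' (+0 fires, +3 burnt)
  fire out at step 7

5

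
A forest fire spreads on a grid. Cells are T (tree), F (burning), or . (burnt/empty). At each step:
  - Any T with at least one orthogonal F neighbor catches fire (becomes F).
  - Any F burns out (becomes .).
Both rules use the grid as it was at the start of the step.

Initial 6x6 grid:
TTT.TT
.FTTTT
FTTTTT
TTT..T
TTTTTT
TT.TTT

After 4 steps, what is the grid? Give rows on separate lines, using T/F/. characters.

Step 1: 4 trees catch fire, 2 burn out
  TFT.TT
  ..FTTT
  .FTTTT
  FTT..T
  TTTTTT
  TT.TTT
Step 2: 6 trees catch fire, 4 burn out
  F.F.TT
  ...FTT
  ..FTTT
  .FT..T
  FTTTTT
  TT.TTT
Step 3: 5 trees catch fire, 6 burn out
  ....TT
  ....FT
  ...FTT
  ..F..T
  .FTTTT
  FT.TTT
Step 4: 5 trees catch fire, 5 burn out
  ....FT
  .....F
  ....FT
  .....T
  ..FTTT
  .F.TTT

....FT
.....F
....FT
.....T
..FTTT
.F.TTT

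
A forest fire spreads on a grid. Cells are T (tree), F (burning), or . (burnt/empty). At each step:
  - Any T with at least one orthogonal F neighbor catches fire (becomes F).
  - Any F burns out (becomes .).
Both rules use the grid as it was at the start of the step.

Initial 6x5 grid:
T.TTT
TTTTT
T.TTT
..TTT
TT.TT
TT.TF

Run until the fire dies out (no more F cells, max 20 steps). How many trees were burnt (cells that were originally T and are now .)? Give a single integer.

Answer: 19

Derivation:
Step 1: +2 fires, +1 burnt (F count now 2)
Step 2: +2 fires, +2 burnt (F count now 2)
Step 3: +2 fires, +2 burnt (F count now 2)
Step 4: +3 fires, +2 burnt (F count now 3)
Step 5: +3 fires, +3 burnt (F count now 3)
Step 6: +2 fires, +3 burnt (F count now 2)
Step 7: +2 fires, +2 burnt (F count now 2)
Step 8: +1 fires, +2 burnt (F count now 1)
Step 9: +2 fires, +1 burnt (F count now 2)
Step 10: +0 fires, +2 burnt (F count now 0)
Fire out after step 10
Initially T: 23, now '.': 26
Total burnt (originally-T cells now '.'): 19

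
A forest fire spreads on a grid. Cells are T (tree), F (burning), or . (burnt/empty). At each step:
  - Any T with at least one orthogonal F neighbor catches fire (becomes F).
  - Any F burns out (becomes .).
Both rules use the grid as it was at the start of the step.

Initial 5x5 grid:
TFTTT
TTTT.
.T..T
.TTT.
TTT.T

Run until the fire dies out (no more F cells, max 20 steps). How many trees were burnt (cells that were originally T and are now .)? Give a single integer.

Answer: 15

Derivation:
Step 1: +3 fires, +1 burnt (F count now 3)
Step 2: +4 fires, +3 burnt (F count now 4)
Step 3: +3 fires, +4 burnt (F count now 3)
Step 4: +2 fires, +3 burnt (F count now 2)
Step 5: +3 fires, +2 burnt (F count now 3)
Step 6: +0 fires, +3 burnt (F count now 0)
Fire out after step 6
Initially T: 17, now '.': 23
Total burnt (originally-T cells now '.'): 15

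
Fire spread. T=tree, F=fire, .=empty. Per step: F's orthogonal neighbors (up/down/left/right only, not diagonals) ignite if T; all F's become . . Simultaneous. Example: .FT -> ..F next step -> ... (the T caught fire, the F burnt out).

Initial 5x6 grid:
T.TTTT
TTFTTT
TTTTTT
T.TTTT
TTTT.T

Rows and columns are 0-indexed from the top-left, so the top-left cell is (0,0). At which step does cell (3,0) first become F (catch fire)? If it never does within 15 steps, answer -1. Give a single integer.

Step 1: cell (3,0)='T' (+4 fires, +1 burnt)
Step 2: cell (3,0)='T' (+6 fires, +4 burnt)
Step 3: cell (3,0)='T' (+7 fires, +6 burnt)
Step 4: cell (3,0)='F' (+6 fires, +7 burnt)
  -> target ignites at step 4
Step 5: cell (3,0)='.' (+2 fires, +6 burnt)
Step 6: cell (3,0)='.' (+1 fires, +2 burnt)
Step 7: cell (3,0)='.' (+0 fires, +1 burnt)
  fire out at step 7

4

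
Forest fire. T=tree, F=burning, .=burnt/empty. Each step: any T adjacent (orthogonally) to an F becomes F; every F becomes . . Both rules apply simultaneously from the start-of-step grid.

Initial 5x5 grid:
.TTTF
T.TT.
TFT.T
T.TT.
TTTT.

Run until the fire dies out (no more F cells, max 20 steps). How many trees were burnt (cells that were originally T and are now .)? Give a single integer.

Step 1: +3 fires, +2 burnt (F count now 3)
Step 2: +6 fires, +3 burnt (F count now 6)
Step 3: +4 fires, +6 burnt (F count now 4)
Step 4: +2 fires, +4 burnt (F count now 2)
Step 5: +0 fires, +2 burnt (F count now 0)
Fire out after step 5
Initially T: 16, now '.': 24
Total burnt (originally-T cells now '.'): 15

Answer: 15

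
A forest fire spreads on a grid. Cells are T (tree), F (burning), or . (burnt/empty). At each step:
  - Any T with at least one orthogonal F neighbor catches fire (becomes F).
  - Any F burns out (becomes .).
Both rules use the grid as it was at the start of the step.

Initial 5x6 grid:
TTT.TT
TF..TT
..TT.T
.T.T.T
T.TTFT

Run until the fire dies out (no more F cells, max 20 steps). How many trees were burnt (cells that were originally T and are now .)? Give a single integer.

Answer: 16

Derivation:
Step 1: +4 fires, +2 burnt (F count now 4)
Step 2: +5 fires, +4 burnt (F count now 5)
Step 3: +2 fires, +5 burnt (F count now 2)
Step 4: +2 fires, +2 burnt (F count now 2)
Step 5: +2 fires, +2 burnt (F count now 2)
Step 6: +1 fires, +2 burnt (F count now 1)
Step 7: +0 fires, +1 burnt (F count now 0)
Fire out after step 7
Initially T: 18, now '.': 28
Total burnt (originally-T cells now '.'): 16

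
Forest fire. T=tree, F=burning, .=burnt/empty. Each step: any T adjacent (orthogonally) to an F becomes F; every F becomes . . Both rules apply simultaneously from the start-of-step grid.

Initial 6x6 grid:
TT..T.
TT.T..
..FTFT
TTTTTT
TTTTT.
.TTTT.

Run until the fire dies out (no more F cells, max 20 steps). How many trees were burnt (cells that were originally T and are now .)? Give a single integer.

Answer: 18

Derivation:
Step 1: +4 fires, +2 burnt (F count now 4)
Step 2: +6 fires, +4 burnt (F count now 6)
Step 3: +5 fires, +6 burnt (F count now 5)
Step 4: +3 fires, +5 burnt (F count now 3)
Step 5: +0 fires, +3 burnt (F count now 0)
Fire out after step 5
Initially T: 23, now '.': 31
Total burnt (originally-T cells now '.'): 18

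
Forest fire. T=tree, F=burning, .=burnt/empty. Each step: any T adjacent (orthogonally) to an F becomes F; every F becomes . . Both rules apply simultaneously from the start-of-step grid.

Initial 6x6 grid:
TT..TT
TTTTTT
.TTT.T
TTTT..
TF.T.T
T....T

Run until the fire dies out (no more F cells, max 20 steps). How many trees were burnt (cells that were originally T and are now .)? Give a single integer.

Step 1: +2 fires, +1 burnt (F count now 2)
Step 2: +4 fires, +2 burnt (F count now 4)
Step 3: +3 fires, +4 burnt (F count now 3)
Step 4: +5 fires, +3 burnt (F count now 5)
Step 5: +2 fires, +5 burnt (F count now 2)
Step 6: +1 fires, +2 burnt (F count now 1)
Step 7: +2 fires, +1 burnt (F count now 2)
Step 8: +2 fires, +2 burnt (F count now 2)
Step 9: +0 fires, +2 burnt (F count now 0)
Fire out after step 9
Initially T: 23, now '.': 34
Total burnt (originally-T cells now '.'): 21

Answer: 21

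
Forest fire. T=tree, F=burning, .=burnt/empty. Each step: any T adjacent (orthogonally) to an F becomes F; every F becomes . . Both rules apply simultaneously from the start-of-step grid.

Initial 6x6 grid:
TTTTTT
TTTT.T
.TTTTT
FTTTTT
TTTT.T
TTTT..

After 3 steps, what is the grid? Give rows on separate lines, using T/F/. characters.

Step 1: 2 trees catch fire, 1 burn out
  TTTTTT
  TTTT.T
  .TTTTT
  .FTTTT
  FTTT.T
  TTTT..
Step 2: 4 trees catch fire, 2 burn out
  TTTTTT
  TTTT.T
  .FTTTT
  ..FTTT
  .FTT.T
  FTTT..
Step 3: 5 trees catch fire, 4 burn out
  TTTTTT
  TFTT.T
  ..FTTT
  ...FTT
  ..FT.T
  .FTT..

TTTTTT
TFTT.T
..FTTT
...FTT
..FT.T
.FTT..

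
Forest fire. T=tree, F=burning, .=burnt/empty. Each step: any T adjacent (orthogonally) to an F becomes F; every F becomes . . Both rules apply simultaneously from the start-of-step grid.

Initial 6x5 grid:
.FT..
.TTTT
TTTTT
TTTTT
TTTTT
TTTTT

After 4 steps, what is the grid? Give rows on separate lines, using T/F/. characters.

Step 1: 2 trees catch fire, 1 burn out
  ..F..
  .FTTT
  TTTTT
  TTTTT
  TTTTT
  TTTTT
Step 2: 2 trees catch fire, 2 burn out
  .....
  ..FTT
  TFTTT
  TTTTT
  TTTTT
  TTTTT
Step 3: 4 trees catch fire, 2 burn out
  .....
  ...FT
  F.FTT
  TFTTT
  TTTTT
  TTTTT
Step 4: 5 trees catch fire, 4 burn out
  .....
  ....F
  ...FT
  F.FTT
  TFTTT
  TTTTT

.....
....F
...FT
F.FTT
TFTTT
TTTTT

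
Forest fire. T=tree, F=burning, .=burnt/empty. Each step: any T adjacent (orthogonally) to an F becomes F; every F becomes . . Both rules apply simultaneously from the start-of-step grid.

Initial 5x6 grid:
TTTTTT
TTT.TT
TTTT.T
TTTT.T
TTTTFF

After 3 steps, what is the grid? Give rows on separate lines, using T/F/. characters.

Step 1: 2 trees catch fire, 2 burn out
  TTTTTT
  TTT.TT
  TTTT.T
  TTTT.F
  TTTF..
Step 2: 3 trees catch fire, 2 burn out
  TTTTTT
  TTT.TT
  TTTT.F
  TTTF..
  TTF...
Step 3: 4 trees catch fire, 3 burn out
  TTTTTT
  TTT.TF
  TTTF..
  TTF...
  TF....

TTTTTT
TTT.TF
TTTF..
TTF...
TF....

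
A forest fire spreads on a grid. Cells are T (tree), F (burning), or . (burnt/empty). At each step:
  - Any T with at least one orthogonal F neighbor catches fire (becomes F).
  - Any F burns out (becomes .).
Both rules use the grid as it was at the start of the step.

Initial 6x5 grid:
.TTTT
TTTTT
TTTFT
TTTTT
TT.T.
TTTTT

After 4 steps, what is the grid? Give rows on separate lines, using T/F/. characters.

Step 1: 4 trees catch fire, 1 burn out
  .TTTT
  TTTFT
  TTF.F
  TTTFT
  TT.T.
  TTTTT
Step 2: 7 trees catch fire, 4 burn out
  .TTFT
  TTF.F
  TF...
  TTF.F
  TT.F.
  TTTTT
Step 3: 6 trees catch fire, 7 burn out
  .TF.F
  TF...
  F....
  TF...
  TT...
  TTTFT
Step 4: 6 trees catch fire, 6 burn out
  .F...
  F....
  .....
  F....
  TF...
  TTF.F

.F...
F....
.....
F....
TF...
TTF.F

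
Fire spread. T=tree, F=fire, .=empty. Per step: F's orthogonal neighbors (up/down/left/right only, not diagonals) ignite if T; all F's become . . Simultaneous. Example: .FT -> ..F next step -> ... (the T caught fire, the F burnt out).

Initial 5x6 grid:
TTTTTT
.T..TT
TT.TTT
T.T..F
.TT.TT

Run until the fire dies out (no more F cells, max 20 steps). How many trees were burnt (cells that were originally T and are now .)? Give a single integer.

Step 1: +2 fires, +1 burnt (F count now 2)
Step 2: +3 fires, +2 burnt (F count now 3)
Step 3: +3 fires, +3 burnt (F count now 3)
Step 4: +1 fires, +3 burnt (F count now 1)
Step 5: +1 fires, +1 burnt (F count now 1)
Step 6: +1 fires, +1 burnt (F count now 1)
Step 7: +1 fires, +1 burnt (F count now 1)
Step 8: +2 fires, +1 burnt (F count now 2)
Step 9: +1 fires, +2 burnt (F count now 1)
Step 10: +1 fires, +1 burnt (F count now 1)
Step 11: +1 fires, +1 burnt (F count now 1)
Step 12: +0 fires, +1 burnt (F count now 0)
Fire out after step 12
Initially T: 20, now '.': 27
Total burnt (originally-T cells now '.'): 17

Answer: 17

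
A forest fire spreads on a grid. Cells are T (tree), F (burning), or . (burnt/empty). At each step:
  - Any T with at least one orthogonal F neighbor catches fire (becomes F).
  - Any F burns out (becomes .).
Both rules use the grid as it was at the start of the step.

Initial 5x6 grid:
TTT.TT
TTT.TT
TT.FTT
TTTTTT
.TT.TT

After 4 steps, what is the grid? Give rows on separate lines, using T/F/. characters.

Step 1: 2 trees catch fire, 1 burn out
  TTT.TT
  TTT.TT
  TT..FT
  TTTFTT
  .TT.TT
Step 2: 4 trees catch fire, 2 burn out
  TTT.TT
  TTT.FT
  TT...F
  TTF.FT
  .TT.TT
Step 3: 6 trees catch fire, 4 burn out
  TTT.FT
  TTT..F
  TT....
  TF...F
  .TF.FT
Step 4: 5 trees catch fire, 6 burn out
  TTT..F
  TTT...
  TF....
  F.....
  .F...F

TTT..F
TTT...
TF....
F.....
.F...F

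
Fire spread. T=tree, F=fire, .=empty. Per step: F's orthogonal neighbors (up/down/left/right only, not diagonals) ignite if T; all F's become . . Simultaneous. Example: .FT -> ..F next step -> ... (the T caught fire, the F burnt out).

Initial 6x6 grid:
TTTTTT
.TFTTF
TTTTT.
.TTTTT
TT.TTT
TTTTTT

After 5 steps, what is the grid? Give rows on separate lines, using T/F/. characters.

Step 1: 6 trees catch fire, 2 burn out
  TTFTTF
  .F.FF.
  TTFTT.
  .TTTTT
  TT.TTT
  TTTTTT
Step 2: 7 trees catch fire, 6 burn out
  TF.FF.
  ......
  TF.FF.
  .TFTTT
  TT.TTT
  TTTTTT
Step 3: 5 trees catch fire, 7 burn out
  F.....
  ......
  F.....
  .F.FFT
  TT.TTT
  TTTTTT
Step 4: 4 trees catch fire, 5 burn out
  ......
  ......
  ......
  .....F
  TF.FFT
  TTTTTT
Step 5: 5 trees catch fire, 4 burn out
  ......
  ......
  ......
  ......
  F....F
  TFTFFT

......
......
......
......
F....F
TFTFFT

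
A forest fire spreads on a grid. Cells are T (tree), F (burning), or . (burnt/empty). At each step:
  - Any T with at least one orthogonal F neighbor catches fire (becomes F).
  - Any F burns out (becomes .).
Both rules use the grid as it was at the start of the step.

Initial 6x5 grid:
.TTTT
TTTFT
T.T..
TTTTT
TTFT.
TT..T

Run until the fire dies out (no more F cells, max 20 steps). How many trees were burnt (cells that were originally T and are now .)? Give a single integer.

Step 1: +6 fires, +2 burnt (F count now 6)
Step 2: +8 fires, +6 burnt (F count now 8)
Step 3: +5 fires, +8 burnt (F count now 5)
Step 4: +1 fires, +5 burnt (F count now 1)
Step 5: +0 fires, +1 burnt (F count now 0)
Fire out after step 5
Initially T: 21, now '.': 29
Total burnt (originally-T cells now '.'): 20

Answer: 20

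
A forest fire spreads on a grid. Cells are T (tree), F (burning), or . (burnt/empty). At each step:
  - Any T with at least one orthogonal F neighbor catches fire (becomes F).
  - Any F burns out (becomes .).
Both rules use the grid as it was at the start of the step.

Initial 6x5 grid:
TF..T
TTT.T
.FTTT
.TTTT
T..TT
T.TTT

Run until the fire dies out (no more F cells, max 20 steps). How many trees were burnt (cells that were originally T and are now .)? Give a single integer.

Answer: 18

Derivation:
Step 1: +4 fires, +2 burnt (F count now 4)
Step 2: +4 fires, +4 burnt (F count now 4)
Step 3: +2 fires, +4 burnt (F count now 2)
Step 4: +3 fires, +2 burnt (F count now 3)
Step 5: +3 fires, +3 burnt (F count now 3)
Step 6: +2 fires, +3 burnt (F count now 2)
Step 7: +0 fires, +2 burnt (F count now 0)
Fire out after step 7
Initially T: 20, now '.': 28
Total burnt (originally-T cells now '.'): 18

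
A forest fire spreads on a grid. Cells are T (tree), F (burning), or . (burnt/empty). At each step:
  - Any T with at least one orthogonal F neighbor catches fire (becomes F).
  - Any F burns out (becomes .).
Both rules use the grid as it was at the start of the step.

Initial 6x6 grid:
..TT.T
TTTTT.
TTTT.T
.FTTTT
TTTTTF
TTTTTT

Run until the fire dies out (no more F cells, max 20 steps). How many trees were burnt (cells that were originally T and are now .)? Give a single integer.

Answer: 27

Derivation:
Step 1: +6 fires, +2 burnt (F count now 6)
Step 2: +11 fires, +6 burnt (F count now 11)
Step 3: +6 fires, +11 burnt (F count now 6)
Step 4: +2 fires, +6 burnt (F count now 2)
Step 5: +2 fires, +2 burnt (F count now 2)
Step 6: +0 fires, +2 burnt (F count now 0)
Fire out after step 6
Initially T: 28, now '.': 35
Total burnt (originally-T cells now '.'): 27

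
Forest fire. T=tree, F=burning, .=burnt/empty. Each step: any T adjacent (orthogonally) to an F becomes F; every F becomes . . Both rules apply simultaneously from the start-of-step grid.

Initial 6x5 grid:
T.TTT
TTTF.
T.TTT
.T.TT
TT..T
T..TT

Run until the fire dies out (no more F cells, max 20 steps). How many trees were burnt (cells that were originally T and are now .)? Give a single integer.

Step 1: +3 fires, +1 burnt (F count now 3)
Step 2: +6 fires, +3 burnt (F count now 6)
Step 3: +2 fires, +6 burnt (F count now 2)
Step 4: +3 fires, +2 burnt (F count now 3)
Step 5: +1 fires, +3 burnt (F count now 1)
Step 6: +1 fires, +1 burnt (F count now 1)
Step 7: +0 fires, +1 burnt (F count now 0)
Fire out after step 7
Initially T: 20, now '.': 26
Total burnt (originally-T cells now '.'): 16

Answer: 16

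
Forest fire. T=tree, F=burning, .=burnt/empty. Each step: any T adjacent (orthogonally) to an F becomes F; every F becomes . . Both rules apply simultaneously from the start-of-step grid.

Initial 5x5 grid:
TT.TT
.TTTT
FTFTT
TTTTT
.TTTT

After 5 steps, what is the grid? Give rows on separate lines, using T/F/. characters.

Step 1: 5 trees catch fire, 2 burn out
  TT.TT
  .TFTT
  .F.FT
  FTFTT
  .TTTT
Step 2: 6 trees catch fire, 5 burn out
  TT.TT
  .F.FT
  ....F
  .F.FT
  .TFTT
Step 3: 6 trees catch fire, 6 burn out
  TF.FT
  ....F
  .....
  ....F
  .F.FT
Step 4: 3 trees catch fire, 6 burn out
  F...F
  .....
  .....
  .....
  ....F
Step 5: 0 trees catch fire, 3 burn out
  .....
  .....
  .....
  .....
  .....

.....
.....
.....
.....
.....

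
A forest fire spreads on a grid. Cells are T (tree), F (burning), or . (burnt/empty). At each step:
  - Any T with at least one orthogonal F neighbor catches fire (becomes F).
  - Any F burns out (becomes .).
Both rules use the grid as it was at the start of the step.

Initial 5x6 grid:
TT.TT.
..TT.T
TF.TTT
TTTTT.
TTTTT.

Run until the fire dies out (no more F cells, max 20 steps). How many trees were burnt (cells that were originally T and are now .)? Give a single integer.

Step 1: +2 fires, +1 burnt (F count now 2)
Step 2: +3 fires, +2 burnt (F count now 3)
Step 3: +3 fires, +3 burnt (F count now 3)
Step 4: +3 fires, +3 burnt (F count now 3)
Step 5: +3 fires, +3 burnt (F count now 3)
Step 6: +3 fires, +3 burnt (F count now 3)
Step 7: +2 fires, +3 burnt (F count now 2)
Step 8: +0 fires, +2 burnt (F count now 0)
Fire out after step 8
Initially T: 21, now '.': 28
Total burnt (originally-T cells now '.'): 19

Answer: 19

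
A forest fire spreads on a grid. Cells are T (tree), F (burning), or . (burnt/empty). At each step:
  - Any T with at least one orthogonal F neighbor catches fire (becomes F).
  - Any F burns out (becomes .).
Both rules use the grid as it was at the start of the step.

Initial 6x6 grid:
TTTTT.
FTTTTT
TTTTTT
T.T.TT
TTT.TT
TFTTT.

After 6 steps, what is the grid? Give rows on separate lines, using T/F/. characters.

Step 1: 6 trees catch fire, 2 burn out
  FTTTT.
  .FTTTT
  FTTTTT
  T.T.TT
  TFT.TT
  F.FTT.
Step 2: 7 trees catch fire, 6 burn out
  .FTTT.
  ..FTTT
  .FTTTT
  F.T.TT
  F.F.TT
  ...FT.
Step 3: 5 trees catch fire, 7 burn out
  ..FTT.
  ...FTT
  ..FTTT
  ..F.TT
  ....TT
  ....F.
Step 4: 4 trees catch fire, 5 burn out
  ...FT.
  ....FT
  ...FTT
  ....TT
  ....FT
  ......
Step 5: 5 trees catch fire, 4 burn out
  ....F.
  .....F
  ....FT
  ....FT
  .....F
  ......
Step 6: 2 trees catch fire, 5 burn out
  ......
  ......
  .....F
  .....F
  ......
  ......

......
......
.....F
.....F
......
......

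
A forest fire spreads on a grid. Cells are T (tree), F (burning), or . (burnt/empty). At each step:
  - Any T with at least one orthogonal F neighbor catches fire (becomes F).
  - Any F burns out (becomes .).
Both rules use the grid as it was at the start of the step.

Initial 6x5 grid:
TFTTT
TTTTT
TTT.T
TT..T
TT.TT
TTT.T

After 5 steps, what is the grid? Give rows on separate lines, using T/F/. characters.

Step 1: 3 trees catch fire, 1 burn out
  F.FTT
  TFTTT
  TTT.T
  TT..T
  TT.TT
  TTT.T
Step 2: 4 trees catch fire, 3 burn out
  ...FT
  F.FTT
  TFT.T
  TT..T
  TT.TT
  TTT.T
Step 3: 5 trees catch fire, 4 burn out
  ....F
  ...FT
  F.F.T
  TF..T
  TT.TT
  TTT.T
Step 4: 3 trees catch fire, 5 burn out
  .....
  ....F
  ....T
  F...T
  TF.TT
  TTT.T
Step 5: 3 trees catch fire, 3 burn out
  .....
  .....
  ....F
  ....T
  F..TT
  TFT.T

.....
.....
....F
....T
F..TT
TFT.T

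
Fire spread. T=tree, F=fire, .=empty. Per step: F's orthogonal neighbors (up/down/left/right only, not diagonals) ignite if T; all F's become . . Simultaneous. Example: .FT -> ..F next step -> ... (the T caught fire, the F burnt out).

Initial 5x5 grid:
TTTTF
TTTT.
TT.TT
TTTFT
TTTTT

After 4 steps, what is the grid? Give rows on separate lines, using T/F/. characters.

Step 1: 5 trees catch fire, 2 burn out
  TTTF.
  TTTT.
  TT.FT
  TTF.F
  TTTFT
Step 2: 6 trees catch fire, 5 burn out
  TTF..
  TTTF.
  TT..F
  TF...
  TTF.F
Step 3: 5 trees catch fire, 6 burn out
  TF...
  TTF..
  TF...
  F....
  TF...
Step 4: 4 trees catch fire, 5 burn out
  F....
  TF...
  F....
  .....
  F....

F....
TF...
F....
.....
F....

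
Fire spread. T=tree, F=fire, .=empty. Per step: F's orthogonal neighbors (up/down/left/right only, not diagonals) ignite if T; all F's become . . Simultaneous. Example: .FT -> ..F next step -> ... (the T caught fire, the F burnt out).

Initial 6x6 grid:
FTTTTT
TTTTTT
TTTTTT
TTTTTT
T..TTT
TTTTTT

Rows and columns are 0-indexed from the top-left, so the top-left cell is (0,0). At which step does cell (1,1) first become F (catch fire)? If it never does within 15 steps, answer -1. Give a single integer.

Step 1: cell (1,1)='T' (+2 fires, +1 burnt)
Step 2: cell (1,1)='F' (+3 fires, +2 burnt)
  -> target ignites at step 2
Step 3: cell (1,1)='.' (+4 fires, +3 burnt)
Step 4: cell (1,1)='.' (+5 fires, +4 burnt)
Step 5: cell (1,1)='.' (+5 fires, +5 burnt)
Step 6: cell (1,1)='.' (+4 fires, +5 burnt)
Step 7: cell (1,1)='.' (+4 fires, +4 burnt)
Step 8: cell (1,1)='.' (+3 fires, +4 burnt)
Step 9: cell (1,1)='.' (+2 fires, +3 burnt)
Step 10: cell (1,1)='.' (+1 fires, +2 burnt)
Step 11: cell (1,1)='.' (+0 fires, +1 burnt)
  fire out at step 11

2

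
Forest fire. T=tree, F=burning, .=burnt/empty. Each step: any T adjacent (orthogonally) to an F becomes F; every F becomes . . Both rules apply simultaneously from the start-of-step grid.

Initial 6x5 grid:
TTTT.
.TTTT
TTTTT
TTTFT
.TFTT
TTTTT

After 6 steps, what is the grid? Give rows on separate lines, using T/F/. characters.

Step 1: 6 trees catch fire, 2 burn out
  TTTT.
  .TTTT
  TTTFT
  TTF.F
  .F.FT
  TTFTT
Step 2: 7 trees catch fire, 6 burn out
  TTTT.
  .TTFT
  TTF.F
  TF...
  ....F
  TF.FT
Step 3: 7 trees catch fire, 7 burn out
  TTTF.
  .TF.F
  TF...
  F....
  .....
  F...F
Step 4: 3 trees catch fire, 7 burn out
  TTF..
  .F...
  F....
  .....
  .....
  .....
Step 5: 1 trees catch fire, 3 burn out
  TF...
  .....
  .....
  .....
  .....
  .....
Step 6: 1 trees catch fire, 1 burn out
  F....
  .....
  .....
  .....
  .....
  .....

F....
.....
.....
.....
.....
.....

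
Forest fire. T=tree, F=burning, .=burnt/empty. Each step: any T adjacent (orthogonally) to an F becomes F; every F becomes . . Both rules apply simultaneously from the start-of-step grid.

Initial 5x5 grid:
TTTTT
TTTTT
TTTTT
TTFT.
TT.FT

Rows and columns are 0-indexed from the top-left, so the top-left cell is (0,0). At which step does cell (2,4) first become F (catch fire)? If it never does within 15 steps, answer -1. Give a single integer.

Step 1: cell (2,4)='T' (+4 fires, +2 burnt)
Step 2: cell (2,4)='T' (+5 fires, +4 burnt)
Step 3: cell (2,4)='F' (+6 fires, +5 burnt)
  -> target ignites at step 3
Step 4: cell (2,4)='.' (+4 fires, +6 burnt)
Step 5: cell (2,4)='.' (+2 fires, +4 burnt)
Step 6: cell (2,4)='.' (+0 fires, +2 burnt)
  fire out at step 6

3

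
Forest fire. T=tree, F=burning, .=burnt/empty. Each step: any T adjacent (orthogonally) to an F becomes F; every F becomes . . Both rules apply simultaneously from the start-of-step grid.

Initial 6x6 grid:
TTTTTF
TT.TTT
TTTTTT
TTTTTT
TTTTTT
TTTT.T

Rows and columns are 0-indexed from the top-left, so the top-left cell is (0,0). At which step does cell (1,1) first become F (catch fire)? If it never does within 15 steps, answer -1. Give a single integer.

Step 1: cell (1,1)='T' (+2 fires, +1 burnt)
Step 2: cell (1,1)='T' (+3 fires, +2 burnt)
Step 3: cell (1,1)='T' (+4 fires, +3 burnt)
Step 4: cell (1,1)='T' (+4 fires, +4 burnt)
Step 5: cell (1,1)='F' (+6 fires, +4 burnt)
  -> target ignites at step 5
Step 6: cell (1,1)='.' (+4 fires, +6 burnt)
Step 7: cell (1,1)='.' (+4 fires, +4 burnt)
Step 8: cell (1,1)='.' (+3 fires, +4 burnt)
Step 9: cell (1,1)='.' (+2 fires, +3 burnt)
Step 10: cell (1,1)='.' (+1 fires, +2 burnt)
Step 11: cell (1,1)='.' (+0 fires, +1 burnt)
  fire out at step 11

5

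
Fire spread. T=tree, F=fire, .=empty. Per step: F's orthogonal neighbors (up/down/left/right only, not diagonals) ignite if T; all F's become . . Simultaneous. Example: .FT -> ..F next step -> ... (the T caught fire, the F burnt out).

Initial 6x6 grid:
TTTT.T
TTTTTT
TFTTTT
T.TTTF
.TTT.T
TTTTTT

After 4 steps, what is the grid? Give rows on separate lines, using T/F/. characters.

Step 1: 6 trees catch fire, 2 burn out
  TTTT.T
  TFTTTT
  F.FTTF
  T.TTF.
  .TTT.F
  TTTTTT
Step 2: 10 trees catch fire, 6 burn out
  TFTT.T
  F.FTTF
  ...FF.
  F.FF..
  .TTT..
  TTTTTF
Step 3: 8 trees catch fire, 10 burn out
  F.FT.F
  ...FF.
  ......
  ......
  .TFF..
  TTTTF.
Step 4: 4 trees catch fire, 8 burn out
  ...F..
  ......
  ......
  ......
  .F....
  TTFF..

...F..
......
......
......
.F....
TTFF..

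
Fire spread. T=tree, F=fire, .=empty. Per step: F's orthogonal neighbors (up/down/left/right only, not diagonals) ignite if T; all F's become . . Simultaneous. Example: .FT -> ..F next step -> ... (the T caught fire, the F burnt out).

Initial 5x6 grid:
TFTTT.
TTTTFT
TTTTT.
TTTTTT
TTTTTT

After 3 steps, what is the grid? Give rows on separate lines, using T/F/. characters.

Step 1: 7 trees catch fire, 2 burn out
  F.FTF.
  TFTF.F
  TTTTF.
  TTTTTT
  TTTTTT
Step 2: 6 trees catch fire, 7 burn out
  ...F..
  F.F...
  TFTF..
  TTTTFT
  TTTTTT
Step 3: 6 trees catch fire, 6 burn out
  ......
  ......
  F.F...
  TFTF.F
  TTTTFT

......
......
F.F...
TFTF.F
TTTTFT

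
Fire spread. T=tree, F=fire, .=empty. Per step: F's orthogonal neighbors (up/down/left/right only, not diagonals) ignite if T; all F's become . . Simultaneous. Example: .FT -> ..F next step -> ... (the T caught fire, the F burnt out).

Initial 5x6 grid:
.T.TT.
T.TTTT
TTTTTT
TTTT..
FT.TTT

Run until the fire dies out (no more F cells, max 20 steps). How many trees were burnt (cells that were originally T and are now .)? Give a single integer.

Step 1: +2 fires, +1 burnt (F count now 2)
Step 2: +2 fires, +2 burnt (F count now 2)
Step 3: +3 fires, +2 burnt (F count now 3)
Step 4: +2 fires, +3 burnt (F count now 2)
Step 5: +3 fires, +2 burnt (F count now 3)
Step 6: +3 fires, +3 burnt (F count now 3)
Step 7: +4 fires, +3 burnt (F count now 4)
Step 8: +2 fires, +4 burnt (F count now 2)
Step 9: +0 fires, +2 burnt (F count now 0)
Fire out after step 9
Initially T: 22, now '.': 29
Total burnt (originally-T cells now '.'): 21

Answer: 21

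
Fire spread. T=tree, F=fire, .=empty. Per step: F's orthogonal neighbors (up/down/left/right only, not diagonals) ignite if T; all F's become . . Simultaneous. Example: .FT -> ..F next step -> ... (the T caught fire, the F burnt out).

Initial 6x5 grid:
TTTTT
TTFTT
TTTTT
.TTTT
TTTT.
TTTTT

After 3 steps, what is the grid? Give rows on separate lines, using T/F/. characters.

Step 1: 4 trees catch fire, 1 burn out
  TTFTT
  TF.FT
  TTFTT
  .TTTT
  TTTT.
  TTTTT
Step 2: 7 trees catch fire, 4 burn out
  TF.FT
  F...F
  TF.FT
  .TFTT
  TTTT.
  TTTTT
Step 3: 7 trees catch fire, 7 burn out
  F...F
  .....
  F...F
  .F.FT
  TTFT.
  TTTTT

F...F
.....
F...F
.F.FT
TTFT.
TTTTT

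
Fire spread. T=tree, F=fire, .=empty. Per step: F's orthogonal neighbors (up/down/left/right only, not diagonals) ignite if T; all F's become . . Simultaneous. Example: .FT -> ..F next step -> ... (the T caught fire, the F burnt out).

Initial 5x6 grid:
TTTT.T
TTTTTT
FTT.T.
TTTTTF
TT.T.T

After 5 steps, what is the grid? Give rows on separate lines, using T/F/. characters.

Step 1: 5 trees catch fire, 2 burn out
  TTTT.T
  FTTTTT
  .FT.T.
  FTTTF.
  TT.T.F
Step 2: 7 trees catch fire, 5 burn out
  FTTT.T
  .FTTTT
  ..F.F.
  .FTF..
  FT.T..
Step 3: 6 trees catch fire, 7 burn out
  .FTT.T
  ..FTFT
  ......
  ..F...
  .F.F..
Step 4: 3 trees catch fire, 6 burn out
  ..FT.T
  ...F.F
  ......
  ......
  ......
Step 5: 2 trees catch fire, 3 burn out
  ...F.F
  ......
  ......
  ......
  ......

...F.F
......
......
......
......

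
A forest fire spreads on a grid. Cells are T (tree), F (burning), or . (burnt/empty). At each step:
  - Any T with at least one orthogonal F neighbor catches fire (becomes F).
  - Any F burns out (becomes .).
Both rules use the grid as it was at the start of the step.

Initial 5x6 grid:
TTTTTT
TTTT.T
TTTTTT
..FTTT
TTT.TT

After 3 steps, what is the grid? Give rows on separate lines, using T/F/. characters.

Step 1: 3 trees catch fire, 1 burn out
  TTTTTT
  TTTT.T
  TTFTTT
  ...FTT
  TTF.TT
Step 2: 5 trees catch fire, 3 burn out
  TTTTTT
  TTFT.T
  TF.FTT
  ....FT
  TF..TT
Step 3: 8 trees catch fire, 5 burn out
  TTFTTT
  TF.F.T
  F...FT
  .....F
  F...FT

TTFTTT
TF.F.T
F...FT
.....F
F...FT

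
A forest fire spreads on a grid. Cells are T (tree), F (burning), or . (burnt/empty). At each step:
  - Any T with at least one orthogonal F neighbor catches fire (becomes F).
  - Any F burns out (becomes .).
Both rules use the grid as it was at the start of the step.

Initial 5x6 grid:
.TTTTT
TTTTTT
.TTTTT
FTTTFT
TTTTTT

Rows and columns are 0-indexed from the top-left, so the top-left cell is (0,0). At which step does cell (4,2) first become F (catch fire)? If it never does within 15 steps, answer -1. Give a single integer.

Step 1: cell (4,2)='T' (+6 fires, +2 burnt)
Step 2: cell (4,2)='T' (+8 fires, +6 burnt)
Step 3: cell (4,2)='F' (+6 fires, +8 burnt)
  -> target ignites at step 3
Step 4: cell (4,2)='.' (+5 fires, +6 burnt)
Step 5: cell (4,2)='.' (+1 fires, +5 burnt)
Step 6: cell (4,2)='.' (+0 fires, +1 burnt)
  fire out at step 6

3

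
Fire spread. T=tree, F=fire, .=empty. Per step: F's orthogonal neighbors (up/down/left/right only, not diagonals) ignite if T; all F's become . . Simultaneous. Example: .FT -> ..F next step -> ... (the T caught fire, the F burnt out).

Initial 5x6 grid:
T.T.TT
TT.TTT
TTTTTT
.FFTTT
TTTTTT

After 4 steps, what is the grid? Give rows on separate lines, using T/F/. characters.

Step 1: 5 trees catch fire, 2 burn out
  T.T.TT
  TT.TTT
  TFFTTT
  ...FTT
  TFFTTT
Step 2: 6 trees catch fire, 5 burn out
  T.T.TT
  TF.TTT
  F..FTT
  ....FT
  F..FTT
Step 3: 5 trees catch fire, 6 burn out
  T.T.TT
  F..FTT
  ....FT
  .....F
  ....FT
Step 4: 4 trees catch fire, 5 burn out
  F.T.TT
  ....FT
  .....F
  ......
  .....F

F.T.TT
....FT
.....F
......
.....F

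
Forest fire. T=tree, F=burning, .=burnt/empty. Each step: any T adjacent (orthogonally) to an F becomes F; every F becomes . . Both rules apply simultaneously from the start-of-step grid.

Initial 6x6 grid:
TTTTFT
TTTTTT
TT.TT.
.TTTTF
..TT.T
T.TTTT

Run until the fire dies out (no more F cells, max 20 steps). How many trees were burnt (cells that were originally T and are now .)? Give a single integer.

Step 1: +5 fires, +2 burnt (F count now 5)
Step 2: +6 fires, +5 burnt (F count now 6)
Step 3: +6 fires, +6 burnt (F count now 6)
Step 4: +5 fires, +6 burnt (F count now 5)
Step 5: +3 fires, +5 burnt (F count now 3)
Step 6: +1 fires, +3 burnt (F count now 1)
Step 7: +0 fires, +1 burnt (F count now 0)
Fire out after step 7
Initially T: 27, now '.': 35
Total burnt (originally-T cells now '.'): 26

Answer: 26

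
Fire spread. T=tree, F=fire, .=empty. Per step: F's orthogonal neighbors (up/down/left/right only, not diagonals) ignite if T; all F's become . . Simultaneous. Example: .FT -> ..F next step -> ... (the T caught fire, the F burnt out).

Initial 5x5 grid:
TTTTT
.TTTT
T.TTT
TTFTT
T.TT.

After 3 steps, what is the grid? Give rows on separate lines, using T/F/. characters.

Step 1: 4 trees catch fire, 1 burn out
  TTTTT
  .TTTT
  T.FTT
  TF.FT
  T.FT.
Step 2: 5 trees catch fire, 4 burn out
  TTTTT
  .TFTT
  T..FT
  F...F
  T..F.
Step 3: 6 trees catch fire, 5 burn out
  TTFTT
  .F.FT
  F...F
  .....
  F....

TTFTT
.F.FT
F...F
.....
F....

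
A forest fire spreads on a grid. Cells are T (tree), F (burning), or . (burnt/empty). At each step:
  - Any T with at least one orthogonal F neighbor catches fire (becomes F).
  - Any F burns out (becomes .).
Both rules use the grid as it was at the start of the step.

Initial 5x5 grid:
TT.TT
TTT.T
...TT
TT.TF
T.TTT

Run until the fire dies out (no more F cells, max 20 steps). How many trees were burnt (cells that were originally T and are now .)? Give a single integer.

Step 1: +3 fires, +1 burnt (F count now 3)
Step 2: +3 fires, +3 burnt (F count now 3)
Step 3: +2 fires, +3 burnt (F count now 2)
Step 4: +1 fires, +2 burnt (F count now 1)
Step 5: +0 fires, +1 burnt (F count now 0)
Fire out after step 5
Initially T: 17, now '.': 17
Total burnt (originally-T cells now '.'): 9

Answer: 9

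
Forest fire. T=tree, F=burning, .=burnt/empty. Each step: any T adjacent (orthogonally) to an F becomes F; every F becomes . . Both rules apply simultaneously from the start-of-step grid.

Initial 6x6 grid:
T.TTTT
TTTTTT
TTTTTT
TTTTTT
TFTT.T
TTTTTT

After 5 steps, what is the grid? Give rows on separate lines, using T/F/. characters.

Step 1: 4 trees catch fire, 1 burn out
  T.TTTT
  TTTTTT
  TTTTTT
  TFTTTT
  F.FT.T
  TFTTTT
Step 2: 6 trees catch fire, 4 burn out
  T.TTTT
  TTTTTT
  TFTTTT
  F.FTTT
  ...F.T
  F.FTTT
Step 3: 5 trees catch fire, 6 burn out
  T.TTTT
  TFTTTT
  F.FTTT
  ...FTT
  .....T
  ...FTT
Step 4: 5 trees catch fire, 5 burn out
  T.TTTT
  F.FTTT
  ...FTT
  ....FT
  .....T
  ....FT
Step 5: 6 trees catch fire, 5 burn out
  F.FTTT
  ...FTT
  ....FT
  .....F
  .....T
  .....F

F.FTTT
...FTT
....FT
.....F
.....T
.....F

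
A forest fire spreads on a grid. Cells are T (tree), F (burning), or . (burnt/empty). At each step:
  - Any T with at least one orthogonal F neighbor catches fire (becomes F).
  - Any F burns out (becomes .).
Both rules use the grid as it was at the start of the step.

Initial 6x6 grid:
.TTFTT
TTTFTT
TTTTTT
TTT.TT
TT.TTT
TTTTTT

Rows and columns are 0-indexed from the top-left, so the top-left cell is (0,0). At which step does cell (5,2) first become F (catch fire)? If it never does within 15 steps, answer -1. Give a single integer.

Step 1: cell (5,2)='T' (+5 fires, +2 burnt)
Step 2: cell (5,2)='T' (+6 fires, +5 burnt)
Step 3: cell (5,2)='T' (+5 fires, +6 burnt)
Step 4: cell (5,2)='T' (+4 fires, +5 burnt)
Step 5: cell (5,2)='T' (+5 fires, +4 burnt)
Step 6: cell (5,2)='T' (+4 fires, +5 burnt)
Step 7: cell (5,2)='F' (+2 fires, +4 burnt)
  -> target ignites at step 7
Step 8: cell (5,2)='.' (+0 fires, +2 burnt)
  fire out at step 8

7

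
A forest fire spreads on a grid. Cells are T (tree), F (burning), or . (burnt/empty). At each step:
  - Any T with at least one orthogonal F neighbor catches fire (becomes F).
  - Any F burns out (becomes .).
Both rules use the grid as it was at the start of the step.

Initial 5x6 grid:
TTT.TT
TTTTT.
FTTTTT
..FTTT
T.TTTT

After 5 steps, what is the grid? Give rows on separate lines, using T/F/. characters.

Step 1: 5 trees catch fire, 2 burn out
  TTT.TT
  FTTTT.
  .FFTTT
  ...FTT
  T.FTTT
Step 2: 6 trees catch fire, 5 burn out
  FTT.TT
  .FFTT.
  ...FTT
  ....FT
  T..FTT
Step 3: 6 trees catch fire, 6 burn out
  .FF.TT
  ...FT.
  ....FT
  .....F
  T...FT
Step 4: 3 trees catch fire, 6 burn out
  ....TT
  ....F.
  .....F
  ......
  T....F
Step 5: 1 trees catch fire, 3 burn out
  ....FT
  ......
  ......
  ......
  T.....

....FT
......
......
......
T.....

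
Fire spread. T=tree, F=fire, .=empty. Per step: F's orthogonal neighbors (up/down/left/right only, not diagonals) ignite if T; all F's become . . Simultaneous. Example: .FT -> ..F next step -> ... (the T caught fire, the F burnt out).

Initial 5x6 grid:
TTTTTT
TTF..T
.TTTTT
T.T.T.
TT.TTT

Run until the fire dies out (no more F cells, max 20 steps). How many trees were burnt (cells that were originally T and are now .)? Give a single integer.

Step 1: +3 fires, +1 burnt (F count now 3)
Step 2: +6 fires, +3 burnt (F count now 6)
Step 3: +3 fires, +6 burnt (F count now 3)
Step 4: +3 fires, +3 burnt (F count now 3)
Step 5: +2 fires, +3 burnt (F count now 2)
Step 6: +2 fires, +2 burnt (F count now 2)
Step 7: +0 fires, +2 burnt (F count now 0)
Fire out after step 7
Initially T: 22, now '.': 27
Total burnt (originally-T cells now '.'): 19

Answer: 19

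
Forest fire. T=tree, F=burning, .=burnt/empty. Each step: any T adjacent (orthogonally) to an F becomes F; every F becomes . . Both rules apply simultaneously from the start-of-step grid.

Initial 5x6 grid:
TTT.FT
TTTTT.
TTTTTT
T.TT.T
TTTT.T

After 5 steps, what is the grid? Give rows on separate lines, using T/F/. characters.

Step 1: 2 trees catch fire, 1 burn out
  TTT..F
  TTTTF.
  TTTTTT
  T.TT.T
  TTTT.T
Step 2: 2 trees catch fire, 2 burn out
  TTT...
  TTTF..
  TTTTFT
  T.TT.T
  TTTT.T
Step 3: 3 trees catch fire, 2 burn out
  TTT...
  TTF...
  TTTF.F
  T.TT.T
  TTTT.T
Step 4: 5 trees catch fire, 3 burn out
  TTF...
  TF....
  TTF...
  T.TF.F
  TTTT.T
Step 5: 6 trees catch fire, 5 burn out
  TF....
  F.....
  TF....
  T.F...
  TTTF.F

TF....
F.....
TF....
T.F...
TTTF.F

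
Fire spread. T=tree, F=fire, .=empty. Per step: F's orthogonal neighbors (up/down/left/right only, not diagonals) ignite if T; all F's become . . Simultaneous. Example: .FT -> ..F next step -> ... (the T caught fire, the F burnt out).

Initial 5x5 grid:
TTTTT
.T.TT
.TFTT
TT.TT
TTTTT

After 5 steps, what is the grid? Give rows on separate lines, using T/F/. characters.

Step 1: 2 trees catch fire, 1 burn out
  TTTTT
  .T.TT
  .F.FT
  TT.TT
  TTTTT
Step 2: 5 trees catch fire, 2 burn out
  TTTTT
  .F.FT
  ....F
  TF.FT
  TTTTT
Step 3: 7 trees catch fire, 5 burn out
  TFTFT
  ....F
  .....
  F...F
  TFTFT
Step 4: 6 trees catch fire, 7 burn out
  F.F.F
  .....
  .....
  .....
  F.F.F
Step 5: 0 trees catch fire, 6 burn out
  .....
  .....
  .....
  .....
  .....

.....
.....
.....
.....
.....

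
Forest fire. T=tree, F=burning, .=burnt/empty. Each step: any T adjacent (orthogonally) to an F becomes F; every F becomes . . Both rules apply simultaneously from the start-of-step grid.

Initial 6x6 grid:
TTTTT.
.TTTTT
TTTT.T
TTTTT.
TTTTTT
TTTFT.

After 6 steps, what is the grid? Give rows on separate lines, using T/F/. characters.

Step 1: 3 trees catch fire, 1 burn out
  TTTTT.
  .TTTTT
  TTTT.T
  TTTTT.
  TTTFTT
  TTF.F.
Step 2: 4 trees catch fire, 3 burn out
  TTTTT.
  .TTTTT
  TTTT.T
  TTTFT.
  TTF.FT
  TF....
Step 3: 6 trees catch fire, 4 burn out
  TTTTT.
  .TTTTT
  TTTF.T
  TTF.F.
  TF...F
  F.....
Step 4: 4 trees catch fire, 6 burn out
  TTTTT.
  .TTFTT
  TTF..T
  TF....
  F.....
  ......
Step 5: 5 trees catch fire, 4 burn out
  TTTFT.
  .TF.FT
  TF...T
  F.....
  ......
  ......
Step 6: 5 trees catch fire, 5 burn out
  TTF.F.
  .F...F
  F....T
  ......
  ......
  ......

TTF.F.
.F...F
F....T
......
......
......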